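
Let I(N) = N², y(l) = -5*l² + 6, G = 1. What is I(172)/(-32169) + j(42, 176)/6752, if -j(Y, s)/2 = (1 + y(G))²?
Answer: -25001065/27150636 ≈ -0.92083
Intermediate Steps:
y(l) = 6 - 5*l²
j(Y, s) = -8 (j(Y, s) = -2*(1 + (6 - 5*1²))² = -2*(1 + (6 - 5*1))² = -2*(1 + (6 - 5))² = -2*(1 + 1)² = -2*2² = -2*4 = -8)
I(172)/(-32169) + j(42, 176)/6752 = 172²/(-32169) - 8/6752 = 29584*(-1/32169) - 8*1/6752 = -29584/32169 - 1/844 = -25001065/27150636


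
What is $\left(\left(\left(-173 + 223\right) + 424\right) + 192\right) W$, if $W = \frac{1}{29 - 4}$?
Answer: $\frac{666}{25} \approx 26.64$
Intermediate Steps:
$W = \frac{1}{25}$ ($W = \frac{1}{29 + \left(0 - 4\right)} = \frac{1}{29 - 4} = \frac{1}{25} \approx 0.04$)
$\left(\left(\left(-173 + 223\right) + 424\right) + 192\right) W = \left(\left(\left(-173 + 223\right) + 424\right) + 192\right) \frac{1}{25} = \left(\left(50 + 424\right) + 192\right) \frac{1}{25} = \left(474 + 192\right) \frac{1}{25} = 666 \cdot \frac{1}{25} = \frac{666}{25}$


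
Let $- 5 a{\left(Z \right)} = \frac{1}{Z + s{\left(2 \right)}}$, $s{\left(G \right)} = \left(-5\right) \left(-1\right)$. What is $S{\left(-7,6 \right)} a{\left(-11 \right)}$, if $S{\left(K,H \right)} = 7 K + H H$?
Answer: $- \frac{13}{30} \approx -0.43333$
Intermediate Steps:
$s{\left(G \right)} = 5$
$S{\left(K,H \right)} = H^{2} + 7 K$ ($S{\left(K,H \right)} = 7 K + H^{2} = H^{2} + 7 K$)
$a{\left(Z \right)} = - \frac{1}{5 \left(5 + Z\right)}$ ($a{\left(Z \right)} = - \frac{1}{5 \left(Z + 5\right)} = - \frac{1}{5 \left(5 + Z\right)}$)
$S{\left(-7,6 \right)} a{\left(-11 \right)} = \left(6^{2} + 7 \left(-7\right)\right) \left(- \frac{1}{25 + 5 \left(-11\right)}\right) = \left(36 - 49\right) \left(- \frac{1}{25 - 55}\right) = - 13 \left(- \frac{1}{-30}\right) = - 13 \left(\left(-1\right) \left(- \frac{1}{30}\right)\right) = \left(-13\right) \frac{1}{30} = - \frac{13}{30}$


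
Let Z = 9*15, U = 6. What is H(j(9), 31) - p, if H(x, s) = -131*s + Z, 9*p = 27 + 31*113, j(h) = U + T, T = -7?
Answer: -38864/9 ≈ -4318.2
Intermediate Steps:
Z = 135
j(h) = -1 (j(h) = 6 - 7 = -1)
p = 3530/9 (p = (27 + 31*113)/9 = (27 + 3503)/9 = (1/9)*3530 = 3530/9 ≈ 392.22)
H(x, s) = 135 - 131*s (H(x, s) = -131*s + 135 = 135 - 131*s)
H(j(9), 31) - p = (135 - 131*31) - 1*3530/9 = (135 - 4061) - 3530/9 = -3926 - 3530/9 = -38864/9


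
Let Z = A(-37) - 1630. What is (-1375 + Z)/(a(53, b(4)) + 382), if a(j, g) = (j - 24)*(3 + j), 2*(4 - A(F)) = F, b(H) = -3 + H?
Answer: -5965/4012 ≈ -1.4868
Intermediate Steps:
A(F) = 4 - F/2
a(j, g) = (-24 + j)*(3 + j)
Z = -3215/2 (Z = (4 - 1/2*(-37)) - 1630 = (4 + 37/2) - 1630 = 45/2 - 1630 = -3215/2 ≈ -1607.5)
(-1375 + Z)/(a(53, b(4)) + 382) = (-1375 - 3215/2)/((-72 + 53**2 - 21*53) + 382) = -5965/(2*((-72 + 2809 - 1113) + 382)) = -5965/(2*(1624 + 382)) = -5965/2/2006 = -5965/2*1/2006 = -5965/4012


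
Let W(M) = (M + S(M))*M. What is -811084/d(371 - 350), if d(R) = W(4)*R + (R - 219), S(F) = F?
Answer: -405542/237 ≈ -1711.1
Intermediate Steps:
W(M) = 2*M² (W(M) = (M + M)*M = (2*M)*M = 2*M²)
d(R) = -219 + 33*R (d(R) = (2*4²)*R + (R - 219) = (2*16)*R + (-219 + R) = 32*R + (-219 + R) = -219 + 33*R)
-811084/d(371 - 350) = -811084/(-219 + 33*(371 - 350)) = -811084/(-219 + 33*21) = -811084/(-219 + 693) = -811084/474 = -811084*1/474 = -405542/237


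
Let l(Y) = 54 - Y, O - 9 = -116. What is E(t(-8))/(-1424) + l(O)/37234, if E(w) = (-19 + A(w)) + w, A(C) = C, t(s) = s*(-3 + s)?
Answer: -2808237/26510608 ≈ -0.10593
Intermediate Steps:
O = -107 (O = 9 - 116 = -107)
E(w) = -19 + 2*w (E(w) = (-19 + w) + w = -19 + 2*w)
E(t(-8))/(-1424) + l(O)/37234 = (-19 + 2*(-8*(-3 - 8)))/(-1424) + (54 - 1*(-107))/37234 = (-19 + 2*(-8*(-11)))*(-1/1424) + (54 + 107)*(1/37234) = (-19 + 2*88)*(-1/1424) + 161*(1/37234) = (-19 + 176)*(-1/1424) + 161/37234 = 157*(-1/1424) + 161/37234 = -157/1424 + 161/37234 = -2808237/26510608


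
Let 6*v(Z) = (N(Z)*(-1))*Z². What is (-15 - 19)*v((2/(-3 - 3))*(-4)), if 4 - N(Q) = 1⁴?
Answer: 272/9 ≈ 30.222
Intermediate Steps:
N(Q) = 3 (N(Q) = 4 - 1*1⁴ = 4 - 1*1 = 4 - 1 = 3)
v(Z) = -Z²/2 (v(Z) = ((3*(-1))*Z²)/6 = (-3*Z²)/6 = -Z²/2)
(-15 - 19)*v((2/(-3 - 3))*(-4)) = (-15 - 19)*(-64/(-3 - 3)²/2) = -(-17)*((2/(-6))*(-4))² = -(-17)*((2*(-⅙))*(-4))² = -(-17)*(-⅓*(-4))² = -(-17)*(4/3)² = -(-17)*16/9 = -34*(-8/9) = 272/9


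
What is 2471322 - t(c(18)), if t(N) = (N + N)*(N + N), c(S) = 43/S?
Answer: 200175233/81 ≈ 2.4713e+6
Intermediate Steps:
t(N) = 4*N² (t(N) = (2*N)*(2*N) = 4*N²)
2471322 - t(c(18)) = 2471322 - 4*(43/18)² = 2471322 - 4*1849/324 = 2471322 - 1*1849/81 = 2471322 - 1849/81 = 200175233/81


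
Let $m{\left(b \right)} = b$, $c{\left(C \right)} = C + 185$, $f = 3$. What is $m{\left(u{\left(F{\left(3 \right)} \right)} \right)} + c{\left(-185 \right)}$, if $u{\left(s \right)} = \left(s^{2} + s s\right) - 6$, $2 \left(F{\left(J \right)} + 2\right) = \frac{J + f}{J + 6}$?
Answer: $- \frac{4}{9} \approx -0.44444$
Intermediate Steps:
$F{\left(J \right)} = -2 + \frac{3 + J}{2 \left(6 + J\right)}$ ($F{\left(J \right)} = -2 + \frac{\left(J + 3\right) \frac{1}{J + 6}}{2} = -2 + \frac{\left(3 + J\right) \frac{1}{6 + J}}{2} = -2 + \frac{\frac{1}{6 + J} \left(3 + J\right)}{2} = -2 + \frac{3 + J}{2 \left(6 + J\right)}$)
$c{\left(C \right)} = 185 + C$
$u{\left(s \right)} = -6 + 2 s^{2}$ ($u{\left(s \right)} = \left(s^{2} + s^{2}\right) - 6 = 2 s^{2} - 6 = -6 + 2 s^{2}$)
$m{\left(u{\left(F{\left(3 \right)} \right)} \right)} + c{\left(-185 \right)} = \left(-6 + 2 \left(\frac{3 \left(-7 - 3\right)}{2 \left(6 + 3\right)}\right)^{2}\right) + \left(185 - 185\right) = \left(-6 + 2 \left(\frac{3 \left(-7 - 3\right)}{2 \cdot 9}\right)^{2}\right) + 0 = \left(-6 + 2 \left(\frac{3}{2} \cdot \frac{1}{9} \left(-10\right)\right)^{2}\right) + 0 = \left(-6 + 2 \left(- \frac{5}{3}\right)^{2}\right) + 0 = \left(-6 + 2 \cdot \frac{25}{9}\right) + 0 = \left(-6 + \frac{50}{9}\right) + 0 = - \frac{4}{9} + 0 = - \frac{4}{9}$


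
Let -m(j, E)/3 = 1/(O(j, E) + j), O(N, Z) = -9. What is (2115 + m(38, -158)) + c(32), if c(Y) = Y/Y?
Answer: 61361/29 ≈ 2115.9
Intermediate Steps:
m(j, E) = -3/(-9 + j)
c(Y) = 1
(2115 + m(38, -158)) + c(32) = (2115 - 3/(-9 + 38)) + 1 = (2115 - 3/29) + 1 = 61332/29 + 1 = 61361/29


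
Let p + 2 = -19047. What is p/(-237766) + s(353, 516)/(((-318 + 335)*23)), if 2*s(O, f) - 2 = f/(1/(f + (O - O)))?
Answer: 31660997973/92966506 ≈ 340.56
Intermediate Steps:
p = -19049 (p = -2 - 19047 = -19049)
s(O, f) = 1 + f²/2 (s(O, f) = 1 + (f/(1/(f + (O - O))))/2 = 1 + (f/(1/(f + 0)))/2 = 1 + (f/(1/f))/2 = 1 + (f*f)/2 = 1 + f²/2)
p/(-237766) + s(353, 516)/(((-318 + 335)*23)) = -19049/(-237766) + (1 + (½)*516²)/(((-318 + 335)*23)) = -19049*(-1/237766) + (1 + (½)*266256)/((17*23)) = 19049/237766 + (1 + 133128)/391 = 19049/237766 + 133129*(1/391) = 19049/237766 + 133129/391 = 31660997973/92966506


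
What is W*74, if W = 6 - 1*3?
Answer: 222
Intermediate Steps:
W = 3 (W = 6 - 3 = 3)
W*74 = 3*74 = 222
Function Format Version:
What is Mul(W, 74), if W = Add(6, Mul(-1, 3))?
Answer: 222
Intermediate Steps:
W = 3 (W = Add(6, -3) = 3)
Mul(W, 74) = Mul(3, 74) = 222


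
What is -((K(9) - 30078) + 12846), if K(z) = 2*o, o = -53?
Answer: 17338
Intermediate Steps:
K(z) = -106 (K(z) = 2*(-53) = -106)
-((K(9) - 30078) + 12846) = -((-106 - 30078) + 12846) = -(-30184 + 12846) = -1*(-17338) = 17338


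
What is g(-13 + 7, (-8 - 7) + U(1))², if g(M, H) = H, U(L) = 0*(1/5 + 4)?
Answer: 225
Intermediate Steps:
U(L) = 0 (U(L) = 0*(⅕ + 4) = 0*(21/5) = 0)
g(-13 + 7, (-8 - 7) + U(1))² = ((-8 - 7) + 0)² = (-15 + 0)² = (-15)² = 225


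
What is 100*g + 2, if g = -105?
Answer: -10498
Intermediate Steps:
100*g + 2 = 100*(-105) + 2 = -10500 + 2 = -10498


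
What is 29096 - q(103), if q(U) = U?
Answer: 28993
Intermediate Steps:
29096 - q(103) = 29096 - 1*103 = 29096 - 103 = 28993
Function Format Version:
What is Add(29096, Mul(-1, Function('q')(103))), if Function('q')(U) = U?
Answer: 28993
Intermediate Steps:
Add(29096, Mul(-1, Function('q')(103))) = Add(29096, Mul(-1, 103)) = Add(29096, -103) = 28993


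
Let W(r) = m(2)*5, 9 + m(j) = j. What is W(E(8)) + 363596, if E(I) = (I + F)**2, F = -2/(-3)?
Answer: 363561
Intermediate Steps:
m(j) = -9 + j
F = 2/3 (F = -2*(-1/3) = 2/3 ≈ 0.66667)
E(I) = (2/3 + I)**2 (E(I) = (I + 2/3)**2 = (2/3 + I)**2)
W(r) = -35 (W(r) = (-9 + 2)*5 = -7*5 = -35)
W(E(8)) + 363596 = -35 + 363596 = 363561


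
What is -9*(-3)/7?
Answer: 27/7 ≈ 3.8571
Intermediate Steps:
-9*(-3)/7 = 27*(⅐) = 27/7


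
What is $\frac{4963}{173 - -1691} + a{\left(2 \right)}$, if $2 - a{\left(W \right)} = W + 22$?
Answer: $- \frac{36045}{1864} \approx -19.337$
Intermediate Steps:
$a{\left(W \right)} = -20 - W$ ($a{\left(W \right)} = 2 - \left(W + 22\right) = 2 - \left(22 + W\right) = -20 - W$)
$\frac{4963}{173 - -1691} + a{\left(2 \right)} = \frac{4963}{173 - -1691} - 22 = \frac{4963}{173 + 1691} - 22 = \frac{4963}{1864} - 22 = - \frac{36045}{1864}$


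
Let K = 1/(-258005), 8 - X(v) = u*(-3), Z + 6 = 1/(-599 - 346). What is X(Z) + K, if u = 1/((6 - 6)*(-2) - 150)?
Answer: 20588789/2580050 ≈ 7.9800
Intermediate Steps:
u = -1/150 (u = 1/(0*(-2) - 150) = 1/(0 - 150) = 1/(-150) = -1/150 ≈ -0.0066667)
Z = -5671/945 (Z = -6 + 1/(-599 - 346) = -6 + 1/(-945) = -6 - 1/945 = -5671/945 ≈ -6.0011)
X(v) = 399/50 (X(v) = 8 - (-1)*(-3)/150 = 8 - 1*1/50 = 8 - 1/50 = 399/50)
K = -1/258005 ≈ -3.8759e-6
X(Z) + K = 399/50 - 1/258005 = 20588789/2580050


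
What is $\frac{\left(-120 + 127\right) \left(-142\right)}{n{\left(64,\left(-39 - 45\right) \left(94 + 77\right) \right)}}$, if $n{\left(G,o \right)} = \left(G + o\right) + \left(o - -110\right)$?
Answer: $\frac{497}{14277} \approx 0.034811$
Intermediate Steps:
$n{\left(G,o \right)} = 110 + G + 2 o$ ($n{\left(G,o \right)} = \left(G + o\right) + \left(o + 110\right) = \left(G + o\right) + \left(110 + o\right) = 110 + G + 2 o$)
$\frac{\left(-120 + 127\right) \left(-142\right)}{n{\left(64,\left(-39 - 45\right) \left(94 + 77\right) \right)}} = \frac{\left(-120 + 127\right) \left(-142\right)}{110 + 64 + 2 \left(-39 - 45\right) \left(94 + 77\right)} = \frac{7 \left(-142\right)}{110 + 64 + 2 \left(\left(-84\right) 171\right)} = - \frac{994}{110 + 64 + 2 \left(-14364\right)} = - \frac{994}{110 + 64 - 28728} = - \frac{994}{-28554} = \left(-994\right) \left(- \frac{1}{28554}\right) = \frac{497}{14277}$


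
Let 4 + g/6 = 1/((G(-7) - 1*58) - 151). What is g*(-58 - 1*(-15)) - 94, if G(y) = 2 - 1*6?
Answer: 66684/71 ≈ 939.21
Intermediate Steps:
G(y) = -4 (G(y) = 2 - 6 = -4)
g = -1706/71 (g = -24 + 6/((-4 - 1*58) - 151) = -24 + 6/((-4 - 58) - 151) = -24 + 6/(-62 - 151) = -24 + 6/(-213) = -24 + 6*(-1/213) = -24 - 2/71 = -1706/71 ≈ -24.028)
g*(-58 - 1*(-15)) - 94 = -1706*(-58 - 1*(-15))/71 - 94 = -1706*(-58 + 15)/71 - 94 = -1706/71*(-43) - 94 = 73358/71 - 94 = 66684/71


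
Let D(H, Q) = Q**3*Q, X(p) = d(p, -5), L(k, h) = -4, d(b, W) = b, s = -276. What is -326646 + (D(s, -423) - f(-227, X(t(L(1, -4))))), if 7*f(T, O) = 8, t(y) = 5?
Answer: 224106822757/7 ≈ 3.2015e+10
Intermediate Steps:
X(p) = p
f(T, O) = 8/7 (f(T, O) = (1/7)*8 = 8/7)
D(H, Q) = Q**4
-326646 + (D(s, -423) - f(-227, X(t(L(1, -4))))) = -326646 + ((-423)**4 - 1*8/7) = -326646 + (32015587041 - 8/7) = -326646 + 224109109279/7 = 224106822757/7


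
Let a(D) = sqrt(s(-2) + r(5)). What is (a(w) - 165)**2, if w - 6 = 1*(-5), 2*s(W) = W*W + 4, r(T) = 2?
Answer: (165 - sqrt(6))**2 ≈ 26423.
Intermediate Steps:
s(W) = 2 + W**2/2 (s(W) = (W*W + 4)/2 = (W**2 + 4)/2 = (4 + W**2)/2 = 2 + W**2/2)
w = 1 (w = 6 + 1*(-5) = 6 - 5 = 1)
a(D) = sqrt(6) (a(D) = sqrt((2 + (1/2)*(-2)**2) + 2) = sqrt((2 + (1/2)*4) + 2) = sqrt((2 + 2) + 2) = sqrt(4 + 2) = sqrt(6))
(a(w) - 165)**2 = (sqrt(6) - 165)**2 = (-165 + sqrt(6))**2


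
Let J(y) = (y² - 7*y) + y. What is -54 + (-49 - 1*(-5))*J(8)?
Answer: -758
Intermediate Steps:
J(y) = y² - 6*y
-54 + (-49 - 1*(-5))*J(8) = -54 + (-49 - 1*(-5))*(8*(-6 + 8)) = -54 + (-49 + 5)*(8*2) = -54 - 44*16 = -54 - 704 = -758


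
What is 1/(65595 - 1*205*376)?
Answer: -1/11485 ≈ -8.7070e-5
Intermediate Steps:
1/(65595 - 1*205*376) = 1/(65595 - 205*376) = 1/(65595 - 77080) = 1/(-11485) = -1/11485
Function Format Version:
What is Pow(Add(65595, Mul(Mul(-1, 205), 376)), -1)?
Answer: Rational(-1, 11485) ≈ -8.7070e-5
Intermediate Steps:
Pow(Add(65595, Mul(Mul(-1, 205), 376)), -1) = Pow(Add(65595, Mul(-205, 376)), -1) = Pow(Add(65595, -77080), -1) = Pow(-11485, -1) = Rational(-1, 11485)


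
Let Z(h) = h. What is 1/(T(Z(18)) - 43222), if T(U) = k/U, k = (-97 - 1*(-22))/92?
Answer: -552/23858569 ≈ -2.3136e-5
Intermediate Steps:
k = -75/92 (k = (-97 + 22)*(1/92) = -75*1/92 = -75/92 ≈ -0.81522)
T(U) = -75/(92*U)
1/(T(Z(18)) - 43222) = 1/(-75/92/18 - 43222) = 1/(-75/92*1/18 - 43222) = 1/(-25/552 - 43222) = 1/(-23858569/552) = -552/23858569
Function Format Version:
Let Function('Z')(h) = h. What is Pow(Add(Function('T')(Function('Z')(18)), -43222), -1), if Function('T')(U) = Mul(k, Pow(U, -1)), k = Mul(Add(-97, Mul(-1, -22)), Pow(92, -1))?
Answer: Rational(-552, 23858569) ≈ -2.3136e-5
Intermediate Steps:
k = Rational(-75, 92) (k = Mul(Add(-97, 22), Rational(1, 92)) = Mul(-75, Rational(1, 92)) = Rational(-75, 92) ≈ -0.81522)
Function('T')(U) = Mul(Rational(-75, 92), Pow(U, -1))
Pow(Add(Function('T')(Function('Z')(18)), -43222), -1) = Pow(Add(Mul(Rational(-75, 92), Pow(18, -1)), -43222), -1) = Pow(Add(Mul(Rational(-75, 92), Rational(1, 18)), -43222), -1) = Pow(Add(Rational(-25, 552), -43222), -1) = Pow(Rational(-23858569, 552), -1) = Rational(-552, 23858569)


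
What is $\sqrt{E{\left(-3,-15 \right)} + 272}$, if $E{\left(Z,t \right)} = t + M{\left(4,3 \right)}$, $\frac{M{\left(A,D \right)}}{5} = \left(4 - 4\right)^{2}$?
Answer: $\sqrt{257} \approx 16.031$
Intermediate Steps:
$M{\left(A,D \right)} = 0$ ($M{\left(A,D \right)} = 5 \left(4 - 4\right)^{2} = 5 \cdot 0^{2} = 5 \cdot 0 = 0$)
$E{\left(Z,t \right)} = t$ ($E{\left(Z,t \right)} = t + 0 = t$)
$\sqrt{E{\left(-3,-15 \right)} + 272} = \sqrt{-15 + 272} = \sqrt{257}$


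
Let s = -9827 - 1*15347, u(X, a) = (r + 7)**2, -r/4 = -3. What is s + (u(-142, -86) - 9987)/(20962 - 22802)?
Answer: -23155267/920 ≈ -25169.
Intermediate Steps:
r = 12 (r = -4*(-3) = 12)
u(X, a) = 361 (u(X, a) = (12 + 7)**2 = 19**2 = 361)
s = -25174 (s = -9827 - 15347 = -25174)
s + (u(-142, -86) - 9987)/(20962 - 22802) = -25174 + (361 - 9987)/(20962 - 22802) = -25174 - 9626/(-1840) = -25174 - 9626*(-1/1840) = -25174 + 4813/920 = -23155267/920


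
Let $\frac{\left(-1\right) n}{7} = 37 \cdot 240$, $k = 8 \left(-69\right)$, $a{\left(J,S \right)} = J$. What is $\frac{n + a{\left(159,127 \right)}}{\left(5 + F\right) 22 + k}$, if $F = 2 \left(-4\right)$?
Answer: $\frac{20667}{206} \approx 100.33$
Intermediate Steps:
$F = -8$
$k = -552$
$n = -62160$ ($n = - 7 \cdot 37 \cdot 240 = \left(-7\right) 8880 = -62160$)
$\frac{n + a{\left(159,127 \right)}}{\left(5 + F\right) 22 + k} = \frac{-62160 + 159}{\left(5 - 8\right) 22 - 552} = - \frac{62001}{\left(-3\right) 22 - 552} = - \frac{62001}{-66 - 552} = - \frac{62001}{-618} = \left(-62001\right) \left(- \frac{1}{618}\right) = \frac{20667}{206}$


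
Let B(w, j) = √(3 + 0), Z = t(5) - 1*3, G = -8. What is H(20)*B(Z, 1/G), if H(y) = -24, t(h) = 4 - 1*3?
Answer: -24*√3 ≈ -41.569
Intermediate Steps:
t(h) = 1 (t(h) = 4 - 3 = 1)
Z = -2 (Z = 1 - 1*3 = 1 - 3 = -2)
B(w, j) = √3
H(20)*B(Z, 1/G) = -24*√3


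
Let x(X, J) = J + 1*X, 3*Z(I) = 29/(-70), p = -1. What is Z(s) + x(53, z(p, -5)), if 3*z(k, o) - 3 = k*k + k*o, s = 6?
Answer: 11731/210 ≈ 55.862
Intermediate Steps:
z(k, o) = 1 + k**2/3 + k*o/3 (z(k, o) = 1 + (k*k + k*o)/3 = 1 + (k**2 + k*o)/3 = 1 + (k**2/3 + k*o/3) = 1 + k**2/3 + k*o/3)
Z(I) = -29/210 (Z(I) = (29/(-70))/3 = (29*(-1/70))/3 = (1/3)*(-29/70) = -29/210)
x(X, J) = J + X
Z(s) + x(53, z(p, -5)) = -29/210 + ((1 + (1/3)*(-1)**2 + (1/3)*(-1)*(-5)) + 53) = -29/210 + ((1 + (1/3)*1 + 5/3) + 53) = -29/210 + ((1 + 1/3 + 5/3) + 53) = -29/210 + (3 + 53) = -29/210 + 56 = 11731/210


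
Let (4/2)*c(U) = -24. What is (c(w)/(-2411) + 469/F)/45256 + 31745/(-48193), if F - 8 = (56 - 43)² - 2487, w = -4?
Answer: -1143050802091961/1735286858477040 ≈ -0.65871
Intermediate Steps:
c(U) = -12 (c(U) = (½)*(-24) = -12)
F = -2310 (F = 8 + ((56 - 43)² - 2487) = 8 + (13² - 2487) = 8 + (169 - 2487) = 8 - 2318 = -2310)
(c(w)/(-2411) + 469/F)/45256 + 31745/(-48193) = (-12/(-2411) + 469/(-2310))/45256 + 31745/(-48193) = (-12*(-1/2411) + 469*(-1/2310))*(1/45256) + 31745*(-1/48193) = (12/2411 - 67/330)*(1/45256) - 31745/48193 = -157577/795630*1/45256 - 31745/48193 = -157577/36007031280 - 31745/48193 = -1143050802091961/1735286858477040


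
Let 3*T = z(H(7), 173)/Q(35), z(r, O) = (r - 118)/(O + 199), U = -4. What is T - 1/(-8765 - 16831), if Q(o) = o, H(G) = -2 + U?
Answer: -2809/895860 ≈ -0.0031355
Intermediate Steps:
H(G) = -6 (H(G) = -2 - 4 = -6)
z(r, O) = (-118 + r)/(199 + O)
T = -1/315 (T = (((-118 - 6)/(199 + 173))/35)/3 = ((-124/372)*(1/35))/3 = (((1/372)*(-124))*(1/35))/3 = (-⅓*1/35)/3 = (⅓)*(-1/105) = -1/315 ≈ -0.0031746)
T - 1/(-8765 - 16831) = -1/315 - 1/(-8765 - 16831) = -1/315 - 1/(-25596) = -1/315 - 1*(-1/25596) = -1/315 + 1/25596 = -2809/895860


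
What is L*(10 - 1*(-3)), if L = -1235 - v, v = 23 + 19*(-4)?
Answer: -15366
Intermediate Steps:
v = -53 (v = 23 - 76 = -53)
L = -1182 (L = -1235 - 1*(-53) = -1235 + 53 = -1182)
L*(10 - 1*(-3)) = -1182*(10 - 1*(-3)) = -1182*(10 + 3) = -1182*13 = -15366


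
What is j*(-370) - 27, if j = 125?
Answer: -46277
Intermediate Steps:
j*(-370) - 27 = 125*(-370) - 27 = -46250 - 27 = -46277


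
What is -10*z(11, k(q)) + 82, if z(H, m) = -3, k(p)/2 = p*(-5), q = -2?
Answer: 112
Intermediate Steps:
k(p) = -10*p (k(p) = 2*(p*(-5)) = 2*(-5*p) = -10*p)
-10*z(11, k(q)) + 82 = -10*(-3) + 82 = 30 + 82 = 112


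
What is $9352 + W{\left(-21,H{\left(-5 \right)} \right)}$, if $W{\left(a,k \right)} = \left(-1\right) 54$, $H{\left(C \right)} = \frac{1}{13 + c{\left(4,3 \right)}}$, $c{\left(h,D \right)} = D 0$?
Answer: $9298$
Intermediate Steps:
$c{\left(h,D \right)} = 0$
$H{\left(C \right)} = \frac{1}{13}$ ($H{\left(C \right)} = \frac{1}{13 + 0} = \frac{1}{13}$)
$W{\left(a,k \right)} = -54$
$9352 + W{\left(-21,H{\left(-5 \right)} \right)} = 9352 - 54 = 9298$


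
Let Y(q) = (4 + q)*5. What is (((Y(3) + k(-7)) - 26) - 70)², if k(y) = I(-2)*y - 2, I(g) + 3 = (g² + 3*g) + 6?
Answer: 4900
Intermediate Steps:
I(g) = 3 + g² + 3*g (I(g) = -3 + ((g² + 3*g) + 6) = -3 + (6 + g² + 3*g) = 3 + g² + 3*g)
Y(q) = 20 + 5*q
k(y) = -2 + y (k(y) = (3 + (-2)² + 3*(-2))*y - 2 = (3 + 4 - 6)*y - 2 = 1*y - 2 = y - 2 = -2 + y)
(((Y(3) + k(-7)) - 26) - 70)² = ((((20 + 5*3) + (-2 - 7)) - 26) - 70)² = ((((20 + 15) - 9) - 26) - 70)² = (((35 - 9) - 26) - 70)² = ((26 - 26) - 70)² = (0 - 70)² = (-70)² = 4900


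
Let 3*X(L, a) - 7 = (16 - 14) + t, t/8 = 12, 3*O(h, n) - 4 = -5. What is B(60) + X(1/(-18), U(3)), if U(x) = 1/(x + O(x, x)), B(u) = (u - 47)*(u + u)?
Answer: 1595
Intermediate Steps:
O(h, n) = -1/3 (O(h, n) = 4/3 + (1/3)*(-5) = 4/3 - 5/3 = -1/3)
B(u) = 2*u*(-47 + u) (B(u) = (-47 + u)*(2*u) = 2*u*(-47 + u))
U(x) = 1/(-1/3 + x) (U(x) = 1/(x - 1/3) = 1/(-1/3 + x))
t = 96 (t = 8*12 = 96)
X(L, a) = 35 (X(L, a) = 7/3 + ((16 - 14) + 96)/3 = 7/3 + (2 + 96)/3 = 7/3 + (1/3)*98 = 7/3 + 98/3 = 35)
B(60) + X(1/(-18), U(3)) = 2*60*(-47 + 60) + 35 = 2*60*13 + 35 = 1560 + 35 = 1595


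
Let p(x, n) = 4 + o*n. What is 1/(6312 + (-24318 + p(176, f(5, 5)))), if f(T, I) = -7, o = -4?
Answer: -1/17974 ≈ -5.5636e-5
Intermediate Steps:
p(x, n) = 4 - 4*n
1/(6312 + (-24318 + p(176, f(5, 5)))) = 1/(6312 + (-24318 + (4 - 4*(-7)))) = 1/(6312 + (-24318 + (4 + 28))) = 1/(6312 + (-24318 + 32)) = 1/(6312 - 24286) = 1/(-17974) = -1/17974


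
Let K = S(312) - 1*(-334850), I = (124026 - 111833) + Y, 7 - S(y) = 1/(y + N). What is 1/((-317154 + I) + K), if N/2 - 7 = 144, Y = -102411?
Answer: -614/44524211 ≈ -1.3790e-5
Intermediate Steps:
N = 302 (N = 14 + 2*144 = 14 + 288 = 302)
S(y) = 7 - 1/(302 + y) (S(y) = 7 - 1/(y + 302) = 7 - 1/(302 + y))
I = -90218 (I = (124026 - 111833) - 102411 = 12193 - 102411 = -90218)
K = 205602197/614 (K = (2113 + 7*312)/(302 + 312) - 1*(-334850) = (2113 + 2184)/614 + 334850 = (1/614)*4297 + 334850 = 4297/614 + 334850 = 205602197/614 ≈ 3.3486e+5)
1/((-317154 + I) + K) = 1/((-317154 - 90218) + 205602197/614) = 1/(-407372 + 205602197/614) = 1/(-44524211/614) = -614/44524211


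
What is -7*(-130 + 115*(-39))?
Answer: 32305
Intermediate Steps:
-7*(-130 + 115*(-39)) = -7*(-130 - 4485) = -7*(-4615) = 32305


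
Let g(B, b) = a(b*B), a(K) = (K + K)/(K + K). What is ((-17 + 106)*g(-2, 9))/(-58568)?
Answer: -89/58568 ≈ -0.0015196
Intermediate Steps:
a(K) = 1 (a(K) = (2*K)/((2*K)) = (2*K)*(1/(2*K)) = 1)
g(B, b) = 1
((-17 + 106)*g(-2, 9))/(-58568) = ((-17 + 106)*1)/(-58568) = (89*1)*(-1/58568) = 89*(-1/58568) = -89/58568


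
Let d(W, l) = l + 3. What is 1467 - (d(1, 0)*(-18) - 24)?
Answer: 1545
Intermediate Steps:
d(W, l) = 3 + l
1467 - (d(1, 0)*(-18) - 24) = 1467 - ((3 + 0)*(-18) - 24) = 1467 - (3*(-18) - 24) = 1467 - (-54 - 24) = 1467 - 1*(-78) = 1467 + 78 = 1545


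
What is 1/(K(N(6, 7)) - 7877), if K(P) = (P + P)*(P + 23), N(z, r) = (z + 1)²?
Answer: -1/821 ≈ -0.0012180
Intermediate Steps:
N(z, r) = (1 + z)²
K(P) = 2*P*(23 + P) (K(P) = (2*P)*(23 + P) = 2*P*(23 + P))
1/(K(N(6, 7)) - 7877) = 1/(2*(1 + 6)²*(23 + (1 + 6)²) - 7877) = 1/(2*7²*(23 + 7²) - 7877) = 1/(2*49*(23 + 49) - 7877) = 1/(2*49*72 - 7877) = 1/(7056 - 7877) = 1/(-821) = -1/821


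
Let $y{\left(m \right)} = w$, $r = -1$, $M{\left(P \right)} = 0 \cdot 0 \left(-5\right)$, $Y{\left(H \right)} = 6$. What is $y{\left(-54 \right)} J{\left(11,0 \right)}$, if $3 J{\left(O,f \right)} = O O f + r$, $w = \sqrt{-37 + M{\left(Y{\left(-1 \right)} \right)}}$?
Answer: $- \frac{i \sqrt{37}}{3} \approx - 2.0276 i$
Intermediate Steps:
$M{\left(P \right)} = 0$ ($M{\left(P \right)} = 0 \left(-5\right) = 0$)
$w = i \sqrt{37}$ ($w = \sqrt{-37 + 0} = \sqrt{-37} = i \sqrt{37} \approx 6.0828 i$)
$J{\left(O,f \right)} = - \frac{1}{3} + \frac{f O^{2}}{3}$ ($J{\left(O,f \right)} = \frac{O O f - 1}{3} = \frac{O^{2} f - 1}{3} = \frac{f O^{2} - 1}{3} = \frac{-1 + f O^{2}}{3} = - \frac{1}{3} + \frac{f O^{2}}{3}$)
$y{\left(m \right)} = i \sqrt{37}$
$y{\left(-54 \right)} J{\left(11,0 \right)} = i \sqrt{37} \left(- \frac{1}{3} + \frac{1}{3} \cdot 0 \cdot 11^{2}\right) = i \sqrt{37} \left(- \frac{1}{3} + \frac{1}{3} \cdot 0 \cdot 121\right) = i \sqrt{37} \left(- \frac{1}{3} + 0\right) = i \sqrt{37} \left(- \frac{1}{3}\right) = - \frac{i \sqrt{37}}{3}$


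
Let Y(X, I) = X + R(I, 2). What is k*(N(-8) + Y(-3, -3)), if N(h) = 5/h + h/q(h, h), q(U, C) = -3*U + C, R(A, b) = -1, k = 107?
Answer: -4387/8 ≈ -548.38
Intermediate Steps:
q(U, C) = C - 3*U
Y(X, I) = -1 + X (Y(X, I) = X - 1 = -1 + X)
N(h) = -1/2 + 5/h (N(h) = 5/h + h/(h - 3*h) = 5/h + h/((-2*h)) = 5/h + h*(-1/(2*h)) = 5/h - 1/2 = -1/2 + 5/h)
k*(N(-8) + Y(-3, -3)) = 107*((1/2)*(10 - 1*(-8))/(-8) + (-1 - 3)) = 107*((1/2)*(-1/8)*(10 + 8) - 4) = 107*((1/2)*(-1/8)*18 - 4) = 107*(-9/8 - 4) = 107*(-41/8) = -4387/8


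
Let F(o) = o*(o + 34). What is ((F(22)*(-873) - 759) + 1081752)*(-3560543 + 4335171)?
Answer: 4227144996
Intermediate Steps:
F(o) = o*(34 + o)
((F(22)*(-873) - 759) + 1081752)*(-3560543 + 4335171) = (((22*(34 + 22))*(-873) - 759) + 1081752)*(-3560543 + 4335171) = (((22*56)*(-873) - 759) + 1081752)*774628 = ((1232*(-873) - 759) + 1081752)*774628 = ((-1075536 - 759) + 1081752)*774628 = (-1076295 + 1081752)*774628 = 5457*774628 = 4227144996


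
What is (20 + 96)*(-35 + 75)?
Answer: 4640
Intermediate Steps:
(20 + 96)*(-35 + 75) = 116*40 = 4640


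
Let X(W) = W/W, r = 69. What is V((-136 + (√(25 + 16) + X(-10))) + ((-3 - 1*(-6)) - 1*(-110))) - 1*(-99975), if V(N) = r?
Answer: 100044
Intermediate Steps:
X(W) = 1
V(N) = 69
V((-136 + (√(25 + 16) + X(-10))) + ((-3 - 1*(-6)) - 1*(-110))) - 1*(-99975) = 69 - 1*(-99975) = 69 + 99975 = 100044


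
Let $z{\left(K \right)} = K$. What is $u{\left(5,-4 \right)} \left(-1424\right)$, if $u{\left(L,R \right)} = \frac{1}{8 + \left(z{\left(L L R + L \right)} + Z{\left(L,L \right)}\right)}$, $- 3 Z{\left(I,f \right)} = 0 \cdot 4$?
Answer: $\frac{1424}{87} \approx 16.368$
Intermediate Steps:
$Z{\left(I,f \right)} = 0$ ($Z{\left(I,f \right)} = - \frac{0 \cdot 4}{3} = \left(- \frac{1}{3}\right) 0 = 0$)
$u{\left(L,R \right)} = \frac{1}{8 + L + R L^{2}}$ ($u{\left(L,R \right)} = \frac{1}{8 + \left(\left(L L R + L\right) + 0\right)} = \frac{1}{8 + \left(\left(L^{2} R + L\right) + 0\right)} = \frac{1}{8 + \left(\left(R L^{2} + L\right) + 0\right)} = \frac{1}{8 + \left(\left(L + R L^{2}\right) + 0\right)} = \frac{1}{8 + \left(L + R L^{2}\right)} = \frac{1}{8 + L + R L^{2}}$)
$u{\left(5,-4 \right)} \left(-1424\right) = \frac{1}{8 + 5 \left(1 + 5 \left(-4\right)\right)} \left(-1424\right) = \frac{1}{8 + 5 \left(1 - 20\right)} \left(-1424\right) = \frac{1}{8 + 5 \left(-19\right)} \left(-1424\right) = \frac{1}{8 - 95} \left(-1424\right) = \frac{1}{-87} \left(-1424\right) = \left(- \frac{1}{87}\right) \left(-1424\right) = \frac{1424}{87}$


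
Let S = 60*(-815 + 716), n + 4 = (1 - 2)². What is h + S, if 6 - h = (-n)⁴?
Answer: -6015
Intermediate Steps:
n = -3 (n = -4 + (1 - 2)² = -4 + (-1)² = -4 + 1 = -3)
S = -5940 (S = 60*(-99) = -5940)
h = -75 (h = 6 - (-1*(-3))⁴ = 6 - 1*3⁴ = 6 - 1*81 = 6 - 81 = -75)
h + S = -75 - 5940 = -6015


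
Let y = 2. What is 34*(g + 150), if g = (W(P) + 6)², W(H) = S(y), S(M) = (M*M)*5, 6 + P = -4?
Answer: 28084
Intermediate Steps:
P = -10 (P = -6 - 4 = -10)
S(M) = 5*M² (S(M) = M²*5 = 5*M²)
W(H) = 20 (W(H) = 5*2² = 5*4 = 20)
g = 676 (g = (20 + 6)² = 26² = 676)
34*(g + 150) = 34*(676 + 150) = 34*826 = 28084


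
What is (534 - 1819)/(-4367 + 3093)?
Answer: 1285/1274 ≈ 1.0086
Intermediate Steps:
(534 - 1819)/(-4367 + 3093) = -1285/(-1274) = -1285*(-1/1274) = 1285/1274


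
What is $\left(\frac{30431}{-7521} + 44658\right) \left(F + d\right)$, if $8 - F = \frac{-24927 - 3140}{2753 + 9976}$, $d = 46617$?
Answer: $\frac{199328398408010804}{95734809} \approx 2.0821 \cdot 10^{9}$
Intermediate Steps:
$F = \frac{129899}{12729}$ ($F = 8 - \frac{-24927 - 3140}{2753 + 9976} = 8 - - \frac{28067}{12729} = 8 + \frac{28067}{12729} = \frac{129899}{12729} \approx 10.205$)
$\left(\frac{30431}{-7521} + 44658\right) \left(F + d\right) = \left(\frac{30431}{-7521} + 44658\right) \left(\frac{129899}{12729} + 46617\right) = \left(30431 \left(- \frac{1}{7521}\right) + 44658\right) \frac{593517692}{12729} = \left(- \frac{30431}{7521} + 44658\right) \frac{593517692}{12729} = \frac{335842387}{7521} \cdot \frac{593517692}{12729} = \frac{199328398408010804}{95734809}$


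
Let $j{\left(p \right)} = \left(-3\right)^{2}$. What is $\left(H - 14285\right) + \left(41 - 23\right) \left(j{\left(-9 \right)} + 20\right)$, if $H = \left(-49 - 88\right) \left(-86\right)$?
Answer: $-1981$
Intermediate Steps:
$j{\left(p \right)} = 9$
$H = 11782$ ($H = \left(-137\right) \left(-86\right) = 11782$)
$\left(H - 14285\right) + \left(41 - 23\right) \left(j{\left(-9 \right)} + 20\right) = \left(11782 - 14285\right) + \left(41 - 23\right) \left(9 + 20\right) = -2503 + 18 \cdot 29 = -2503 + 522 = -1981$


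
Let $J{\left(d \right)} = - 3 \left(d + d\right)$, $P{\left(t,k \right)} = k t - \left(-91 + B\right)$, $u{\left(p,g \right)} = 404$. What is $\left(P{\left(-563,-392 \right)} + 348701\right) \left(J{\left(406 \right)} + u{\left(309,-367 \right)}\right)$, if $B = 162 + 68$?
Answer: $-1156732256$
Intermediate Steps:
$B = 230$
$P{\left(t,k \right)} = -139 + k t$ ($P{\left(t,k \right)} = k t + \left(91 - 230\right) = k t - 139 = -139 + k t$)
$J{\left(d \right)} = - 6 d$ ($J{\left(d \right)} = - 3 \cdot 2 d = - 6 d$)
$\left(P{\left(-563,-392 \right)} + 348701\right) \left(J{\left(406 \right)} + u{\left(309,-367 \right)}\right) = \left(\left(-139 - -220696\right) + 348701\right) \left(\left(-6\right) 406 + 404\right) = \left(\left(-139 + 220696\right) + 348701\right) \left(-2436 + 404\right) = \left(220557 + 348701\right) \left(-2032\right) = 569258 \left(-2032\right) = -1156732256$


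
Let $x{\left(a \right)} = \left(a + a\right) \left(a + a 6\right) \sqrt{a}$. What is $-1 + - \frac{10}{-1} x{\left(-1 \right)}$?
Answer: $-1 + 140 i \approx -1.0 + 140.0 i$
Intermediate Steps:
$x{\left(a \right)} = 14 a^{\frac{5}{2}}$ ($x{\left(a \right)} = 2 a \left(a + 6 a\right) \sqrt{a} = 2 a 7 a \sqrt{a} = 14 a^{2} \sqrt{a} = 14 a^{\frac{5}{2}}$)
$-1 + - \frac{10}{-1} x{\left(-1 \right)} = -1 + - \frac{10}{-1} \cdot 14 \left(-1\right)^{\frac{5}{2}} = -1 + \left(-10\right) \left(-1\right) 14 i = -1 + 10 \cdot 14 i = -1 + 140 i$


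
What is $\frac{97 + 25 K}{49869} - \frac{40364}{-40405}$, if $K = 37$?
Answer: $\frac{2054206226}{2014956945} \approx 1.0195$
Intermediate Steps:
$\frac{97 + 25 K}{49869} - \frac{40364}{-40405} = \frac{97 + 25 \cdot 37}{49869} - \frac{40364}{-40405} = \left(97 + 925\right) \frac{1}{49869} - - \frac{40364}{40405} = 1022 \cdot \frac{1}{49869} + \frac{40364}{40405} = \frac{1022}{49869} + \frac{40364}{40405} = \frac{2054206226}{2014956945}$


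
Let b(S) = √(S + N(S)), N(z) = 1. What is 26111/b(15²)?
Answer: 26111*√226/226 ≈ 1736.9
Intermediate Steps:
b(S) = √(1 + S) (b(S) = √(S + 1) = √(1 + S))
26111/b(15²) = 26111/(√(1 + 15²)) = 26111/(√(1 + 225)) = 26111/(√226) = 26111*(√226/226) = 26111*√226/226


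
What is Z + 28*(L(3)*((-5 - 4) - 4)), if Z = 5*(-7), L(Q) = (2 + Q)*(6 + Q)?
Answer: -16415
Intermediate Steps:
Z = -35
Z + 28*(L(3)*((-5 - 4) - 4)) = -35 + 28*((12 + 3² + 8*3)*((-5 - 4) - 4)) = -35 + 28*((12 + 9 + 24)*(-9 - 4)) = -35 + 28*(45*(-13)) = -35 + 28*(-585) = -35 - 16380 = -16415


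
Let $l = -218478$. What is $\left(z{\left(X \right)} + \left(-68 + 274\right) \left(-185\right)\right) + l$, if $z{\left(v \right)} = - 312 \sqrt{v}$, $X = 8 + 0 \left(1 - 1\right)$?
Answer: $-256588 - 624 \sqrt{2} \approx -2.5747 \cdot 10^{5}$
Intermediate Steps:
$X = 8$ ($X = 8 + 0 \cdot 0 = 8 + 0 = 8$)
$\left(z{\left(X \right)} + \left(-68 + 274\right) \left(-185\right)\right) + l = \left(- 312 \sqrt{8} + \left(-68 + 274\right) \left(-185\right)\right) - 218478 = \left(- 312 \cdot 2 \sqrt{2} + 206 \left(-185\right)\right) - 218478 = \left(- 624 \sqrt{2} - 38110\right) - 218478 = \left(-38110 - 624 \sqrt{2}\right) - 218478 = -256588 - 624 \sqrt{2}$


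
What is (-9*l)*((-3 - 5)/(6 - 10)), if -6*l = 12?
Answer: 36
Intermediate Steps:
l = -2 (l = -1/6*12 = -2)
(-9*l)*((-3 - 5)/(6 - 10)) = (-9*(-2))*((-3 - 5)/(6 - 10)) = 18*(-8/(-4)) = 18*(-8*(-1/4)) = 18*2 = 36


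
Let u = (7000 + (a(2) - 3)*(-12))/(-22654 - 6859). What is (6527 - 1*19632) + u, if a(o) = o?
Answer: -386774877/29513 ≈ -13105.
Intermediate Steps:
u = -7012/29513 (u = (7000 + (2 - 3)*(-12))/(-22654 - 6859) = (7000 - 1*(-12))/(-29513) = (7000 + 12)*(-1/29513) = 7012*(-1/29513) = -7012/29513 ≈ -0.23759)
(6527 - 1*19632) + u = (6527 - 1*19632) - 7012/29513 = (6527 - 19632) - 7012/29513 = -13105 - 7012/29513 = -386774877/29513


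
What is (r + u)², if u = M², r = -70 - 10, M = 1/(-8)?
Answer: 26204161/4096 ≈ 6397.5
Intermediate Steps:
M = -⅛ ≈ -0.12500
r = -80
u = 1/64 (u = (-⅛)² = 1/64 ≈ 0.015625)
(r + u)² = (-80 + 1/64)² = (-5119/64)² = 26204161/4096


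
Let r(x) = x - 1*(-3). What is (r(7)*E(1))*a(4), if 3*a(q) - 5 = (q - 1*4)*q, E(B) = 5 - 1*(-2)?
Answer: 350/3 ≈ 116.67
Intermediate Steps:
E(B) = 7 (E(B) = 5 + 2 = 7)
a(q) = 5/3 + q*(-4 + q)/3 (a(q) = 5/3 + ((q - 1*4)*q)/3 = 5/3 + ((q - 4)*q)/3 = 5/3 + ((-4 + q)*q)/3 = 5/3 + (q*(-4 + q))/3 = 5/3 + q*(-4 + q)/3)
r(x) = 3 + x (r(x) = x + 3 = 3 + x)
(r(7)*E(1))*a(4) = ((3 + 7)*7)*(5/3 - 4/3*4 + (⅓)*4²) = (10*7)*(5/3 - 16/3 + (⅓)*16) = 70*(5/3 - 16/3 + 16/3) = 70*(5/3) = 350/3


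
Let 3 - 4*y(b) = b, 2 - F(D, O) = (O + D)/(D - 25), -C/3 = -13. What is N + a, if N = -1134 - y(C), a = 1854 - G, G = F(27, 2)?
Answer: 1483/2 ≈ 741.50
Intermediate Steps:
C = 39 (C = -3*(-13) = 39)
F(D, O) = 2 - (D + O)/(-25 + D) (F(D, O) = 2 - (O + D)/(D - 25) = 2 - (D + O)/(-25 + D))
G = -25/2 (G = (-50 + 27 - 1*2)/(-25 + 27) = (-50 + 27 - 2)/2 = (½)*(-25) = -25/2 ≈ -12.500)
y(b) = ¾ - b/4
a = 3733/2 (a = 1854 - 1*(-25/2) = 1854 + 25/2 = 3733/2 ≈ 1866.5)
N = -1125 (N = -1134 - (¾ - ¼*39) = -1134 - (¾ - 39/4) = -1134 - 1*(-9) = -1134 + 9 = -1125)
N + a = -1125 + 3733/2 = 1483/2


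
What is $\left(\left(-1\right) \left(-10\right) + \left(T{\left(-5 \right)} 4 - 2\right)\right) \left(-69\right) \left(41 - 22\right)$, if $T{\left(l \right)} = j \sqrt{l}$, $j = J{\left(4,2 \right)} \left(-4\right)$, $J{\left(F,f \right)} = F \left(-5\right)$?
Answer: $-10488 - 419520 i \sqrt{5} \approx -10488.0 - 9.3808 \cdot 10^{5} i$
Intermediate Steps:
$J{\left(F,f \right)} = - 5 F$
$j = 80$ ($j = \left(-5\right) 4 \left(-4\right) = \left(-20\right) \left(-4\right) = 80$)
$T{\left(l \right)} = 80 \sqrt{l}$
$\left(\left(-1\right) \left(-10\right) + \left(T{\left(-5 \right)} 4 - 2\right)\right) \left(-69\right) \left(41 - 22\right) = \left(\left(-1\right) \left(-10\right) - \left(2 - 80 \sqrt{-5} \cdot 4\right)\right) \left(-69\right) \left(41 - 22\right) = \left(10 - \left(2 - 80 i \sqrt{5} \cdot 4\right)\right) \left(-69\right) 19 = \left(10 - \left(2 - 320 i \sqrt{5}\right)\right) \left(-69\right) 19 = \left(8 + 320 i \sqrt{5}\right) \left(-69\right) 19 = \left(-552 - 22080 i \sqrt{5}\right) 19 = -10488 - 419520 i \sqrt{5}$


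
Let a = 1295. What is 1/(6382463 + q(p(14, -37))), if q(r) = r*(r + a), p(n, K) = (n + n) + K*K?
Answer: 1/10143187 ≈ 9.8588e-8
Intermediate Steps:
p(n, K) = K² + 2*n (p(n, K) = 2*n + K² = K² + 2*n)
q(r) = r*(1295 + r) (q(r) = r*(r + 1295) = r*(1295 + r))
1/(6382463 + q(p(14, -37))) = 1/(6382463 + ((-37)² + 2*14)*(1295 + ((-37)² + 2*14))) = 1/(6382463 + (1369 + 28)*(1295 + (1369 + 28))) = 1/(6382463 + 1397*(1295 + 1397)) = 1/(6382463 + 1397*2692) = 1/(6382463 + 3760724) = 1/10143187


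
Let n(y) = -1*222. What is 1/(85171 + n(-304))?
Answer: 1/84949 ≈ 1.1772e-5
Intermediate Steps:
n(y) = -222
1/(85171 + n(-304)) = 1/(85171 - 222) = 1/84949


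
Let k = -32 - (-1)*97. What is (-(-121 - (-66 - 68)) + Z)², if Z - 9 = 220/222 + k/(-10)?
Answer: 4456321/49284 ≈ 90.421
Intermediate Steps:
k = 65 (k = -32 - 1*(-97) = -32 + 97 = 65)
Z = 775/222 (Z = 9 + (220/222 + 65/(-10)) = 9 + (220*(1/222) + 65*(-⅒)) = 9 + (110/111 - 13/2) = 9 - 1223/222 = 775/222 ≈ 3.4910)
(-(-121 - (-66 - 68)) + Z)² = (-(-121 - (-66 - 68)) + 775/222)² = (-(-121 - 1*(-134)) + 775/222)² = (-(-121 + 134) + 775/222)² = (-1*13 + 775/222)² = (-13 + 775/222)² = (-2111/222)² = 4456321/49284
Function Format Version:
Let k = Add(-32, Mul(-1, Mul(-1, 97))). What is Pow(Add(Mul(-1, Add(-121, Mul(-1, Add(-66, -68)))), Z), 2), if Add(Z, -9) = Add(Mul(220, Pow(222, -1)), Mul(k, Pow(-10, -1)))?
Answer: Rational(4456321, 49284) ≈ 90.421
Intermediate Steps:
k = 65 (k = Add(-32, Mul(-1, -97)) = Add(-32, 97) = 65)
Z = Rational(775, 222) (Z = Add(9, Add(Mul(220, Pow(222, -1)), Mul(65, Pow(-10, -1)))) = Add(9, Add(Mul(220, Rational(1, 222)), Mul(65, Rational(-1, 10)))) = Add(9, Add(Rational(110, 111), Rational(-13, 2))) = Add(9, Rational(-1223, 222)) = Rational(775, 222) ≈ 3.4910)
Pow(Add(Mul(-1, Add(-121, Mul(-1, Add(-66, -68)))), Z), 2) = Pow(Add(Mul(-1, Add(-121, Mul(-1, Add(-66, -68)))), Rational(775, 222)), 2) = Pow(Add(Mul(-1, Add(-121, Mul(-1, -134))), Rational(775, 222)), 2) = Pow(Add(Mul(-1, Add(-121, 134)), Rational(775, 222)), 2) = Pow(Add(Mul(-1, 13), Rational(775, 222)), 2) = Pow(Add(-13, Rational(775, 222)), 2) = Pow(Rational(-2111, 222), 2) = Rational(4456321, 49284)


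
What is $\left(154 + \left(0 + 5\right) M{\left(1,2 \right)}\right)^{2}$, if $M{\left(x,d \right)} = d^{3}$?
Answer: $37636$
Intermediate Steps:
$\left(154 + \left(0 + 5\right) M{\left(1,2 \right)}\right)^{2} = \left(154 + \left(0 + 5\right) 2^{3}\right)^{2} = \left(154 + 5 \cdot 8\right)^{2} = \left(154 + 40\right)^{2} = 194^{2} = 37636$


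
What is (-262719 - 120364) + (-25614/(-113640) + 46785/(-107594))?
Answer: -390329297294497/1018915180 ≈ -3.8308e+5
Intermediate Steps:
(-262719 - 120364) + (-25614/(-113640) + 46785/(-107594)) = -383083 + (-25614*(-1/113640) + 46785*(-1/107594)) = -383083 + (4269/18940 - 46785/107594) = -383083 - 213394557/1018915180 = -390329297294497/1018915180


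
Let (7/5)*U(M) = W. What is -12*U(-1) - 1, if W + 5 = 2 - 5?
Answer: 473/7 ≈ 67.571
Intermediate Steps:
W = -8 (W = -5 + (2 - 5) = -5 - 3 = -8)
U(M) = -40/7 (U(M) = (5/7)*(-8) = -40/7)
-12*U(-1) - 1 = -12*(-40/7) - 1 = 480/7 - 1 = 473/7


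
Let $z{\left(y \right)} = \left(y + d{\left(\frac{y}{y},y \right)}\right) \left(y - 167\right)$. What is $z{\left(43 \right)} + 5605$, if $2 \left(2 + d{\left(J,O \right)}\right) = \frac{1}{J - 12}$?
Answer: $\frac{5793}{11} \approx 526.64$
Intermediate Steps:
$d{\left(J,O \right)} = -2 + \frac{1}{2 \left(-12 + J\right)}$ ($d{\left(J,O \right)} = -2 + \frac{1}{2 \left(J - 12\right)} = -2 + \frac{1}{2 \left(-12 + J\right)}$)
$z{\left(y \right)} = \left(-167 + y\right) \left(- \frac{45}{22} + y\right)$ ($z{\left(y \right)} = \left(y + \frac{49 - 4 \frac{y}{y}}{2 \left(-12 + \frac{y}{y}\right)}\right) \left(y - 167\right) = \left(y + \frac{49 - 4}{2 \left(-12 + 1\right)}\right) \left(-167 + y\right) = \left(y + \frac{49 - 4}{2 \left(-11\right)}\right) \left(-167 + y\right) = \left(y + \frac{1}{2} \left(- \frac{1}{11}\right) 45\right) \left(-167 + y\right) = \left(y - \frac{45}{22}\right) \left(-167 + y\right) = \left(- \frac{45}{22} + y\right) \left(-167 + y\right) = \left(-167 + y\right) \left(- \frac{45}{22} + y\right)$)
$z{\left(43 \right)} + 5605 = \left(\frac{7515}{22} + 43^{2} - \frac{159917}{22}\right) + 5605 = \left(\frac{7515}{22} + 1849 - \frac{159917}{22}\right) + 5605 = - \frac{55862}{11} + 5605 = \frac{5793}{11}$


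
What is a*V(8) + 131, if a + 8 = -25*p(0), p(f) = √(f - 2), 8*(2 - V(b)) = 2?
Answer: 117 - 175*I*√2/4 ≈ 117.0 - 61.872*I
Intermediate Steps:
V(b) = 7/4 (V(b) = 2 - ⅛*2 = 2 - ¼ = 7/4)
p(f) = √(-2 + f)
a = -8 - 25*I*√2 (a = -8 - 25*√(-2 + 0) = -8 - 25*I*√2 ≈ -8.0 - 35.355*I)
a*V(8) + 131 = (-8 - 25*I*√2)*(7/4) + 131 = (-14 - 175*I*√2/4) + 131 = 117 - 175*I*√2/4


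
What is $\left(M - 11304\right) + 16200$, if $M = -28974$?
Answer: $-24078$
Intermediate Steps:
$\left(M - 11304\right) + 16200 = \left(-28974 - 11304\right) + 16200 = -40278 + 16200 = -24078$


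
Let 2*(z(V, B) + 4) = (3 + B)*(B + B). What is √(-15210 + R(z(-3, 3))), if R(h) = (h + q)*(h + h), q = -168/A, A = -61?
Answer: I*√54850834/61 ≈ 121.41*I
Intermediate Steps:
q = 168/61 (q = -168/(-61) = -168*(-1/61) = 168/61 ≈ 2.7541)
z(V, B) = -4 + B*(3 + B) (z(V, B) = -4 + ((3 + B)*(B + B))/2 = -4 + ((3 + B)*(2*B))/2 = -4 + (2*B*(3 + B))/2 = -4 + B*(3 + B))
R(h) = 2*h*(168/61 + h) (R(h) = (h + 168/61)*(h + h) = (168/61 + h)*(2*h) = 2*h*(168/61 + h))
√(-15210 + R(z(-3, 3))) = √(-15210 + 2*(-4 + 3² + 3*3)*(168 + 61*(-4 + 3² + 3*3))/61) = √(-15210 + 2*(-4 + 9 + 9)*(168 + 61*(-4 + 9 + 9))/61) = √(-15210 + (2/61)*14*(168 + 61*14)) = √(-15210 + (2/61)*14*(168 + 854)) = √(-15210 + (2/61)*14*1022) = √(-15210 + 28616/61) = √(-899194/61) = I*√54850834/61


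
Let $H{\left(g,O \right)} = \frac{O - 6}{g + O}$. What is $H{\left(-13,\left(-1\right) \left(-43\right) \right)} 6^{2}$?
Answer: $\frac{222}{5} \approx 44.4$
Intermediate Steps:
$H{\left(g,O \right)} = \frac{-6 + O}{O + g}$
$H{\left(-13,\left(-1\right) \left(-43\right) \right)} 6^{2} = \frac{-6 - -43}{\left(-1\right) \left(-43\right) - 13} \cdot 6^{2} = \frac{-6 + 43}{43 - 13} \cdot 36 = \frac{1}{30} \cdot 37 \cdot 36 = \frac{37}{30} \cdot 36 = \frac{222}{5}$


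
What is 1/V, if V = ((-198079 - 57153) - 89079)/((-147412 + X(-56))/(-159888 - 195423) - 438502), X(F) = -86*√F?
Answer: 155804436710/122337485721 - 172*I*√14/122337485721 ≈ 1.2736 - 5.2606e-9*I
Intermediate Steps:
V = -344311/(-155804436710/355311 + 172*I*√14/355311) (V = ((-198079 - 57153) - 89079)/((-147412 - 172*I*√14)/(-159888 - 195423) - 438502) = (-255232 - 89079)/((-147412 - 172*I*√14)/(-355311) - 438502) = -344311/((-147412 - 172*I*√14)*(-1/355311) - 438502) = -344311/((147412/355311 + 172*I*√14/355311) - 438502) = -344311/(-155804436710/355311 + 172*I*√14/355311) ≈ 0.7852 + 3.2433e-9*I)
1/V = 1/(3176787175213012202985/4045837083086732673046 + 1753503962001*I*√14/2022918541543366336523)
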